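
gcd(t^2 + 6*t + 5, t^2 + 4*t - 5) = t + 5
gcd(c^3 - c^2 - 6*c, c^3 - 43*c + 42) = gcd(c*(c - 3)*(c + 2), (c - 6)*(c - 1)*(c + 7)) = 1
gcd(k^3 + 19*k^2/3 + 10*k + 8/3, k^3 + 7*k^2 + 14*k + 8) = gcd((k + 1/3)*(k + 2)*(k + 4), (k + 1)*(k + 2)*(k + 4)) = k^2 + 6*k + 8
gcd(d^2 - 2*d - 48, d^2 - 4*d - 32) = d - 8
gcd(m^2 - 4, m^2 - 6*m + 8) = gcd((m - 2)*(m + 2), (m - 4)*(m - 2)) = m - 2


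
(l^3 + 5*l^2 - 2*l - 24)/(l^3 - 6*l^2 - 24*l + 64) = (l + 3)/(l - 8)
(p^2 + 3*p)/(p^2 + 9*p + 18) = p/(p + 6)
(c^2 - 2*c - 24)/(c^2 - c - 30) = (c + 4)/(c + 5)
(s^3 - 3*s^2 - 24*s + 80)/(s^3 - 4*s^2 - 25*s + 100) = (s - 4)/(s - 5)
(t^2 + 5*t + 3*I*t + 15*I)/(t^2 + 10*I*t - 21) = (t + 5)/(t + 7*I)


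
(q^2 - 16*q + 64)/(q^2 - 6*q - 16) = (q - 8)/(q + 2)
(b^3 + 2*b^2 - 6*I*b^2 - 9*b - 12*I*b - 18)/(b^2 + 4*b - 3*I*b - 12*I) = (b^2 + b*(2 - 3*I) - 6*I)/(b + 4)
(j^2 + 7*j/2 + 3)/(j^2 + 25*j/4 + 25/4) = 2*(2*j^2 + 7*j + 6)/(4*j^2 + 25*j + 25)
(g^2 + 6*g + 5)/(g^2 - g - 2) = (g + 5)/(g - 2)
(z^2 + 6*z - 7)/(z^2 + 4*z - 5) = (z + 7)/(z + 5)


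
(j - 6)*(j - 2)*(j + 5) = j^3 - 3*j^2 - 28*j + 60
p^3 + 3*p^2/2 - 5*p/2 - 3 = (p - 3/2)*(p + 1)*(p + 2)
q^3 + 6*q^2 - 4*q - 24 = (q - 2)*(q + 2)*(q + 6)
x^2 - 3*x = x*(x - 3)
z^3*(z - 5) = z^4 - 5*z^3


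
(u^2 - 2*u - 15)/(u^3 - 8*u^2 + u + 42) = (u^2 - 2*u - 15)/(u^3 - 8*u^2 + u + 42)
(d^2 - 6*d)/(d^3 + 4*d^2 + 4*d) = (d - 6)/(d^2 + 4*d + 4)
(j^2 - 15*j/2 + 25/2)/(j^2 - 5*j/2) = (j - 5)/j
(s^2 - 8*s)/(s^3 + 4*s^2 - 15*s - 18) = s*(s - 8)/(s^3 + 4*s^2 - 15*s - 18)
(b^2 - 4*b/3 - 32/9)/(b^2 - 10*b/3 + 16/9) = (3*b + 4)/(3*b - 2)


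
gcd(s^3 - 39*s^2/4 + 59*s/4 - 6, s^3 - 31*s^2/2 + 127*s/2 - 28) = s - 8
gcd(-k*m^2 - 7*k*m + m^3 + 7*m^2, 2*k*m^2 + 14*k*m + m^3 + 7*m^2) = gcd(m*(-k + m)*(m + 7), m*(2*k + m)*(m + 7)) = m^2 + 7*m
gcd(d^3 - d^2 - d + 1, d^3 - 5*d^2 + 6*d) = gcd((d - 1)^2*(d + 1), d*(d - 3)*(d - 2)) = 1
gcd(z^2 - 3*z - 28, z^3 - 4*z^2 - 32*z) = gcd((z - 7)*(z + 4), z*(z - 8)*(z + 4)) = z + 4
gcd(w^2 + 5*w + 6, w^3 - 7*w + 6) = w + 3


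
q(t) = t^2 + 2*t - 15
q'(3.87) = 9.74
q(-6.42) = 13.38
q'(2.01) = 6.02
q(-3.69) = -8.76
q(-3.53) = -9.60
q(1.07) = -11.72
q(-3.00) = -12.00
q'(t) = 2*t + 2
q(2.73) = -2.09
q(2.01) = -6.94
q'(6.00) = 14.00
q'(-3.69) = -5.38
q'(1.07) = 4.14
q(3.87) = 7.72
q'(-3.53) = -5.06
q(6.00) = 33.00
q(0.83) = -12.65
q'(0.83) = 3.66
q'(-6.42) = -10.84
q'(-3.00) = -4.00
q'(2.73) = 7.46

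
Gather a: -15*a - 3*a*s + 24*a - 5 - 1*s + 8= a*(9 - 3*s) - s + 3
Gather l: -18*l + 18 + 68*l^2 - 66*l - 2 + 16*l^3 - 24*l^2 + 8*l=16*l^3 + 44*l^2 - 76*l + 16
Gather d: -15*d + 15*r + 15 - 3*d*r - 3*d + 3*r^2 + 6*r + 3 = d*(-3*r - 18) + 3*r^2 + 21*r + 18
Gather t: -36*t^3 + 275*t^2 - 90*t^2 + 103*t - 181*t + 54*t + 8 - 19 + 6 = -36*t^3 + 185*t^2 - 24*t - 5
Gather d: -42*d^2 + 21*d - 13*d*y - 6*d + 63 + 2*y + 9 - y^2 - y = -42*d^2 + d*(15 - 13*y) - y^2 + y + 72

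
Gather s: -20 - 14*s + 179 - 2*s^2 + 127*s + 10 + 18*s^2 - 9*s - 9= 16*s^2 + 104*s + 160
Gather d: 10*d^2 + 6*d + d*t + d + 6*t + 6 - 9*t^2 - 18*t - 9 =10*d^2 + d*(t + 7) - 9*t^2 - 12*t - 3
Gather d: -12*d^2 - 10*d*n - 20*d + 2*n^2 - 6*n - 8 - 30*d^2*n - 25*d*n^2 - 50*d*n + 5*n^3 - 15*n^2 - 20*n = d^2*(-30*n - 12) + d*(-25*n^2 - 60*n - 20) + 5*n^3 - 13*n^2 - 26*n - 8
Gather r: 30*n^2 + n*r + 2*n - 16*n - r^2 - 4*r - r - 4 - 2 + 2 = 30*n^2 - 14*n - r^2 + r*(n - 5) - 4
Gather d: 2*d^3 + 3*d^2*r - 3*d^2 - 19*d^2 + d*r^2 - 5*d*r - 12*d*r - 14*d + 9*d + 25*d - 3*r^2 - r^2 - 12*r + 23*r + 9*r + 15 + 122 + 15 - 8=2*d^3 + d^2*(3*r - 22) + d*(r^2 - 17*r + 20) - 4*r^2 + 20*r + 144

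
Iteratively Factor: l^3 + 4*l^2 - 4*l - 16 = (l + 2)*(l^2 + 2*l - 8) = (l - 2)*(l + 2)*(l + 4)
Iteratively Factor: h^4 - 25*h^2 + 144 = (h - 3)*(h^3 + 3*h^2 - 16*h - 48) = (h - 4)*(h - 3)*(h^2 + 7*h + 12) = (h - 4)*(h - 3)*(h + 3)*(h + 4)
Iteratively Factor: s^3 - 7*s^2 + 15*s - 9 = (s - 3)*(s^2 - 4*s + 3) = (s - 3)^2*(s - 1)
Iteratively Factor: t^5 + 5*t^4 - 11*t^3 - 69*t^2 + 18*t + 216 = (t - 3)*(t^4 + 8*t^3 + 13*t^2 - 30*t - 72) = (t - 3)*(t + 3)*(t^3 + 5*t^2 - 2*t - 24) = (t - 3)*(t + 3)*(t + 4)*(t^2 + t - 6) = (t - 3)*(t - 2)*(t + 3)*(t + 4)*(t + 3)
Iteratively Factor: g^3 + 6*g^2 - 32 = (g - 2)*(g^2 + 8*g + 16) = (g - 2)*(g + 4)*(g + 4)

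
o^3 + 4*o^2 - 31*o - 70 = (o - 5)*(o + 2)*(o + 7)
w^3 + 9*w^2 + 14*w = w*(w + 2)*(w + 7)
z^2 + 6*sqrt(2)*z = z*(z + 6*sqrt(2))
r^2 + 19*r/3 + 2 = (r + 1/3)*(r + 6)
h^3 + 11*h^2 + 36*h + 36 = (h + 2)*(h + 3)*(h + 6)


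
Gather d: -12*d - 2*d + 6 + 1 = 7 - 14*d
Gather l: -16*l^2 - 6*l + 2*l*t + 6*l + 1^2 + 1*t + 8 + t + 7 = -16*l^2 + 2*l*t + 2*t + 16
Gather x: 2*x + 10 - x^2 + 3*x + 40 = -x^2 + 5*x + 50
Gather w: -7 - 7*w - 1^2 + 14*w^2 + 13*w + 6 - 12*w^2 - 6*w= 2*w^2 - 2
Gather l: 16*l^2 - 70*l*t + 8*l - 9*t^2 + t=16*l^2 + l*(8 - 70*t) - 9*t^2 + t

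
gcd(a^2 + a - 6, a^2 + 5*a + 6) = a + 3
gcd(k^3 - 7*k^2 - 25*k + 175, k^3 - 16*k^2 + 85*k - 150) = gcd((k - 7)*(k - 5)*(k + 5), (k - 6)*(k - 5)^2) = k - 5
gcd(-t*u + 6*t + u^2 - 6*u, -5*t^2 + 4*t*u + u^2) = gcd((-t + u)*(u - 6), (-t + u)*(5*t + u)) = t - u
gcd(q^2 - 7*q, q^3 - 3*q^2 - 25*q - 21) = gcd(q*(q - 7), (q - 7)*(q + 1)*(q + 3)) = q - 7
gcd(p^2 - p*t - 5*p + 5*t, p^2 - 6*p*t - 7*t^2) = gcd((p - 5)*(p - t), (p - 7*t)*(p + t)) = 1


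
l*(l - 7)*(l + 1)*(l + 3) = l^4 - 3*l^3 - 25*l^2 - 21*l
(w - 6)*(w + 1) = w^2 - 5*w - 6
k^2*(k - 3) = k^3 - 3*k^2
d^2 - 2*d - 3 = (d - 3)*(d + 1)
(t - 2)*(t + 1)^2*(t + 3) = t^4 + 3*t^3 - 3*t^2 - 11*t - 6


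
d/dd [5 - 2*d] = -2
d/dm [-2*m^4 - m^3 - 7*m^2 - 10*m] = -8*m^3 - 3*m^2 - 14*m - 10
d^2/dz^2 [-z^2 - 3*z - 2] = -2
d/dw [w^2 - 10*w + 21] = 2*w - 10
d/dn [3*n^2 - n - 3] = 6*n - 1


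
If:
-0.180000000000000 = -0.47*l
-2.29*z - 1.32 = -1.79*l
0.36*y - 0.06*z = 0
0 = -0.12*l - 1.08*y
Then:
No Solution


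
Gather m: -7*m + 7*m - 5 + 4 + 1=0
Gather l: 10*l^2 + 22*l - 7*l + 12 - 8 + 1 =10*l^2 + 15*l + 5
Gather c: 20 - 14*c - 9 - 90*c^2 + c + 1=-90*c^2 - 13*c + 12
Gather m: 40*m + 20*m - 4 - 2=60*m - 6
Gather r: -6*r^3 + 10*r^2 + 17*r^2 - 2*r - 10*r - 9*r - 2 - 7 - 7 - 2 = -6*r^3 + 27*r^2 - 21*r - 18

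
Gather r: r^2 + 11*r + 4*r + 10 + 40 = r^2 + 15*r + 50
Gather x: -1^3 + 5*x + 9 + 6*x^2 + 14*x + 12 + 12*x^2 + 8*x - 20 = 18*x^2 + 27*x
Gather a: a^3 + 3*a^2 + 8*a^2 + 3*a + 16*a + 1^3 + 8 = a^3 + 11*a^2 + 19*a + 9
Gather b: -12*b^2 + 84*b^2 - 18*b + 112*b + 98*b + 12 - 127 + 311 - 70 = 72*b^2 + 192*b + 126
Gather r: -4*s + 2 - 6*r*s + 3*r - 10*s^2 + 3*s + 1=r*(3 - 6*s) - 10*s^2 - s + 3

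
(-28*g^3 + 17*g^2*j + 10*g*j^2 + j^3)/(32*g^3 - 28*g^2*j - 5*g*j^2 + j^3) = (-7*g - j)/(8*g - j)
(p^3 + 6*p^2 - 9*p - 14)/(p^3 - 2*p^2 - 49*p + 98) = (p + 1)/(p - 7)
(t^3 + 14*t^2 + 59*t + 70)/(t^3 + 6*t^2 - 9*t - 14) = (t^2 + 7*t + 10)/(t^2 - t - 2)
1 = 1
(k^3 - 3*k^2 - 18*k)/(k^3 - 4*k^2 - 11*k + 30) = k*(k - 6)/(k^2 - 7*k + 10)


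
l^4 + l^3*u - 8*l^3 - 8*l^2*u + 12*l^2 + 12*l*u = l*(l - 6)*(l - 2)*(l + u)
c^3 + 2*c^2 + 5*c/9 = c*(c + 1/3)*(c + 5/3)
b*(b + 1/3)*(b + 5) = b^3 + 16*b^2/3 + 5*b/3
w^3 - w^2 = w^2*(w - 1)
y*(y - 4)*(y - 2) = y^3 - 6*y^2 + 8*y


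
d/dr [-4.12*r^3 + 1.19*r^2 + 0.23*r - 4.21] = -12.36*r^2 + 2.38*r + 0.23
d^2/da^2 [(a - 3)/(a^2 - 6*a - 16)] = 2*(3*(3 - a)*(-a^2 + 6*a + 16) - 4*(a - 3)^3)/(-a^2 + 6*a + 16)^3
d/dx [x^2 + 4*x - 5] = 2*x + 4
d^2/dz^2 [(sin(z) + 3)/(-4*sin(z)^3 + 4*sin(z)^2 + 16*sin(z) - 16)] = (2*sin(z)^6 + 14*sin(z)^5 + 3*sin(z)^4 - 46*sin(z)^3 - 51*sin(z)^2 + 56*sin(z) + 76)/(2*(sin(z) - 2)^3*(sin(z) - 1)^2*(sin(z) + 2)^3)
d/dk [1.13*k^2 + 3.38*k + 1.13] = 2.26*k + 3.38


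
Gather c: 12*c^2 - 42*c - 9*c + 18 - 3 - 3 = 12*c^2 - 51*c + 12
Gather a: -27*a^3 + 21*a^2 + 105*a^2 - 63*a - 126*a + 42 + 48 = -27*a^3 + 126*a^2 - 189*a + 90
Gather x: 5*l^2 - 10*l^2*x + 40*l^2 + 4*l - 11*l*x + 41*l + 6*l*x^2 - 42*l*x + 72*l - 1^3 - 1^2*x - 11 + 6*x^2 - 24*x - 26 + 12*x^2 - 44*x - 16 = 45*l^2 + 117*l + x^2*(6*l + 18) + x*(-10*l^2 - 53*l - 69) - 54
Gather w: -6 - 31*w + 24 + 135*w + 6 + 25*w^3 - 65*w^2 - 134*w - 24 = 25*w^3 - 65*w^2 - 30*w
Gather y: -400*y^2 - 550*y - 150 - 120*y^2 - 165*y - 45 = -520*y^2 - 715*y - 195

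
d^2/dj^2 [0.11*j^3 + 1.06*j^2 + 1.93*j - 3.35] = 0.66*j + 2.12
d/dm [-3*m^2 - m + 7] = -6*m - 1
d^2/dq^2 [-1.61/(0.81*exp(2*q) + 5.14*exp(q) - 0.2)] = (-1.61*(1.62*exp(q) + 5.14)*(3.24*exp(q) + 10.28)*exp(q) + (5.2164*exp(q) + 8.2754)*(0.81*exp(2*q) + 5.14*exp(q) - 0.2))*exp(q)/(0.81*exp(2*q) + 5.14*exp(q) - 0.2)^3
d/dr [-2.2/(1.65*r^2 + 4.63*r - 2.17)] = (7.26*r + 10.186)/(1.65*r^2 + 4.63*r - 2.17)^2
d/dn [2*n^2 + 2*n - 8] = 4*n + 2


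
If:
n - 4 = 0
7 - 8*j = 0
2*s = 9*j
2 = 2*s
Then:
No Solution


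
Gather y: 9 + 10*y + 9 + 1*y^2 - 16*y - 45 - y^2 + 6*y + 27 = 0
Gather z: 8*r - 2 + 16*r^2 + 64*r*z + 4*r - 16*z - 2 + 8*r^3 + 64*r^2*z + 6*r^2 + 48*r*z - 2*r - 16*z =8*r^3 + 22*r^2 + 10*r + z*(64*r^2 + 112*r - 32) - 4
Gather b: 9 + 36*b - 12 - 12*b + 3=24*b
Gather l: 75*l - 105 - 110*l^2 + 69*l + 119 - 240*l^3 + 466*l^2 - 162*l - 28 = -240*l^3 + 356*l^2 - 18*l - 14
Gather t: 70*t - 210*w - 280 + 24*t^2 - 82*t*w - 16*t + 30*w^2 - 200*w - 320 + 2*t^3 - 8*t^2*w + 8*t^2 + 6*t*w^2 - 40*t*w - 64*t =2*t^3 + t^2*(32 - 8*w) + t*(6*w^2 - 122*w - 10) + 30*w^2 - 410*w - 600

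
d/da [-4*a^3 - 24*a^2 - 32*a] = -12*a^2 - 48*a - 32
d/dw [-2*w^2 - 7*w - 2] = -4*w - 7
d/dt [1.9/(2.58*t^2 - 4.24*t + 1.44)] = (8.056 - 9.804*t)/(2.58*t^2 - 4.24*t + 1.44)^2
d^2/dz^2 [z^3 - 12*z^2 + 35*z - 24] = 6*z - 24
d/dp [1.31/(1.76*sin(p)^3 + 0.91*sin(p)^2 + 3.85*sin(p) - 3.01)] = (-2.3842*sin(p) + 3.4584*cos(2*p) - 8.5019)*cos(p)/(1.76*sin(p)^3 + 0.91*sin(p)^2 + 3.85*sin(p) - 3.01)^2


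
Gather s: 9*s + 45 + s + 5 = 10*s + 50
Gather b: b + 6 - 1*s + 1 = b - s + 7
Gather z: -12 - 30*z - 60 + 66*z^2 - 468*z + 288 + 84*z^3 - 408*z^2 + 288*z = 84*z^3 - 342*z^2 - 210*z + 216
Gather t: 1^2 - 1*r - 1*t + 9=-r - t + 10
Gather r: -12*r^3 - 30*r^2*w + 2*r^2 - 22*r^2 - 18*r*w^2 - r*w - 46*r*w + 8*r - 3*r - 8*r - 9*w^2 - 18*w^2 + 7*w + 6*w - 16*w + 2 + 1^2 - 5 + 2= -12*r^3 + r^2*(-30*w - 20) + r*(-18*w^2 - 47*w - 3) - 27*w^2 - 3*w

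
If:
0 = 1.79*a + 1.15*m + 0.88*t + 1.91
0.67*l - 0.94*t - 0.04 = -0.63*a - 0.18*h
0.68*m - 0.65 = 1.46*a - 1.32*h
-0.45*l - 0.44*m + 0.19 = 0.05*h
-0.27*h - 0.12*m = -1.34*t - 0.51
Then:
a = -0.90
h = -0.56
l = 0.38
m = 0.11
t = -0.48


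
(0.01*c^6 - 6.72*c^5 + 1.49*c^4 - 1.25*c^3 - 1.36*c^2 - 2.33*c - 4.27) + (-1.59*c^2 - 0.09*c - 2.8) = 0.01*c^6 - 6.72*c^5 + 1.49*c^4 - 1.25*c^3 - 2.95*c^2 - 2.42*c - 7.07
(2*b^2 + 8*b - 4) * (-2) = -4*b^2 - 16*b + 8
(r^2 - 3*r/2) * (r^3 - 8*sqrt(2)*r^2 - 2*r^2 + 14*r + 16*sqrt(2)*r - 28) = r^5 - 8*sqrt(2)*r^4 - 7*r^4/2 + 17*r^3 + 28*sqrt(2)*r^3 - 49*r^2 - 24*sqrt(2)*r^2 + 42*r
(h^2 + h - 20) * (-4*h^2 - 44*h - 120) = -4*h^4 - 48*h^3 - 84*h^2 + 760*h + 2400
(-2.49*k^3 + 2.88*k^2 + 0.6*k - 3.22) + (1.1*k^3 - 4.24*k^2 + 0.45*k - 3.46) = -1.39*k^3 - 1.36*k^2 + 1.05*k - 6.68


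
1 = 1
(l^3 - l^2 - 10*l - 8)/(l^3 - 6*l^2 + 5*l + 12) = (l + 2)/(l - 3)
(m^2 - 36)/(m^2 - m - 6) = (36 - m^2)/(-m^2 + m + 6)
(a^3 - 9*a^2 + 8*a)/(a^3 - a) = (a - 8)/(a + 1)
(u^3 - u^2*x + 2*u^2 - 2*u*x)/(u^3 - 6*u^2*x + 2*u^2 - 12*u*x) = (-u + x)/(-u + 6*x)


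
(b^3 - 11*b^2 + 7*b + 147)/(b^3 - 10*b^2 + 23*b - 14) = (b^2 - 4*b - 21)/(b^2 - 3*b + 2)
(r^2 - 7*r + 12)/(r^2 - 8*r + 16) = (r - 3)/(r - 4)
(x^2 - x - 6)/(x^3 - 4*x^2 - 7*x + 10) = (x - 3)/(x^2 - 6*x + 5)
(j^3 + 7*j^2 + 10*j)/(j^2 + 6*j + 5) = j*(j + 2)/(j + 1)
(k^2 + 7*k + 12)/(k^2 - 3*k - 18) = (k + 4)/(k - 6)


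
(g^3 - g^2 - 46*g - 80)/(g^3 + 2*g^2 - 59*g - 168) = (g^2 + 7*g + 10)/(g^2 + 10*g + 21)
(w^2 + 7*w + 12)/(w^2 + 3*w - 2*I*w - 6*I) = (w + 4)/(w - 2*I)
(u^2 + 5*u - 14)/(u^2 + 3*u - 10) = (u + 7)/(u + 5)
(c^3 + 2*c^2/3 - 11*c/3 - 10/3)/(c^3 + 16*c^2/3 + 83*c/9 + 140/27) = 9*(c^2 - c - 2)/(9*c^2 + 33*c + 28)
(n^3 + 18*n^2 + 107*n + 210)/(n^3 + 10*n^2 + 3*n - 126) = (n + 5)/(n - 3)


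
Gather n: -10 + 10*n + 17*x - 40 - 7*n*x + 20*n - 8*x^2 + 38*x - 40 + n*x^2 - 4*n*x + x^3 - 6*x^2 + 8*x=n*(x^2 - 11*x + 30) + x^3 - 14*x^2 + 63*x - 90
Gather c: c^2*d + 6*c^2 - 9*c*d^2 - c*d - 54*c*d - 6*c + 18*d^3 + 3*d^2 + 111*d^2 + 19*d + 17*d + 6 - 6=c^2*(d + 6) + c*(-9*d^2 - 55*d - 6) + 18*d^3 + 114*d^2 + 36*d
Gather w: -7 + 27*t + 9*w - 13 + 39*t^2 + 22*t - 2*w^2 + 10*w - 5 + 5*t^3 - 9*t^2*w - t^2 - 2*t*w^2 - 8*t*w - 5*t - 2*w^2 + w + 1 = 5*t^3 + 38*t^2 + 44*t + w^2*(-2*t - 4) + w*(-9*t^2 - 8*t + 20) - 24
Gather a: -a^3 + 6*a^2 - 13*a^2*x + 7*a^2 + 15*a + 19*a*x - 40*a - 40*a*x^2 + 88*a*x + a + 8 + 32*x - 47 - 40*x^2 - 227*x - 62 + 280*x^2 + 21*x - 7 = -a^3 + a^2*(13 - 13*x) + a*(-40*x^2 + 107*x - 24) + 240*x^2 - 174*x - 108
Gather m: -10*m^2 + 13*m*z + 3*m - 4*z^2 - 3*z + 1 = -10*m^2 + m*(13*z + 3) - 4*z^2 - 3*z + 1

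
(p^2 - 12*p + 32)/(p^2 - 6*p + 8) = (p - 8)/(p - 2)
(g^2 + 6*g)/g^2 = (g + 6)/g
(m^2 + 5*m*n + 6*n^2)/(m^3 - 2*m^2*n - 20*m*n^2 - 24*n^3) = (m + 3*n)/(m^2 - 4*m*n - 12*n^2)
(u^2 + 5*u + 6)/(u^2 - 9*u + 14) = (u^2 + 5*u + 6)/(u^2 - 9*u + 14)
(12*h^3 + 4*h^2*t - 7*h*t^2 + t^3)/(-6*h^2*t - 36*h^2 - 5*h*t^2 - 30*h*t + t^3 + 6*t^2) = (-2*h + t)/(t + 6)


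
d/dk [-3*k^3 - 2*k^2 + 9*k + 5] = -9*k^2 - 4*k + 9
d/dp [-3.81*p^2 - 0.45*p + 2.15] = -7.62*p - 0.45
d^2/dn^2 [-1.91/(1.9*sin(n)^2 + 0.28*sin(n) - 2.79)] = (27.5804*sin(n)^4 + 3.04836*sin(n)^3 - 0.721216000000005*sin(n)^2 - 4.604628*sin(n) - 20.549308)/(1.9*sin(n)^2 + 0.28*sin(n) - 2.79)^3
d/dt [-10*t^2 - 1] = -20*t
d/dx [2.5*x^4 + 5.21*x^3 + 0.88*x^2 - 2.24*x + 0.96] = 10.0*x^3 + 15.63*x^2 + 1.76*x - 2.24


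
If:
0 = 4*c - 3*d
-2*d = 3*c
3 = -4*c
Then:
No Solution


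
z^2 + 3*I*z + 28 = (z - 4*I)*(z + 7*I)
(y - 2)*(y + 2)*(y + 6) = y^3 + 6*y^2 - 4*y - 24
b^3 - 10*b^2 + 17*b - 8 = (b - 8)*(b - 1)^2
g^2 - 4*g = g*(g - 4)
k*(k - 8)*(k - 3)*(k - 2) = k^4 - 13*k^3 + 46*k^2 - 48*k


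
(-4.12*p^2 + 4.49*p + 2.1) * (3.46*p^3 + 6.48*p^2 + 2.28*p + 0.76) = -14.2552*p^5 - 11.1622*p^4 + 26.9676*p^3 + 20.714*p^2 + 8.2004*p + 1.596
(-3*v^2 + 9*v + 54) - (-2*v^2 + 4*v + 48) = -v^2 + 5*v + 6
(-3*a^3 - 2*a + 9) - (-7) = -3*a^3 - 2*a + 16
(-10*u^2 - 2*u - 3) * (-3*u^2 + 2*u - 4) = 30*u^4 - 14*u^3 + 45*u^2 + 2*u + 12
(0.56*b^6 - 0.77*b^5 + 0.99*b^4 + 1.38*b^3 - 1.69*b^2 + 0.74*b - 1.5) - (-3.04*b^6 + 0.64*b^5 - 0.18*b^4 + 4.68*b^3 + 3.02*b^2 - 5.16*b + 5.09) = 3.6*b^6 - 1.41*b^5 + 1.17*b^4 - 3.3*b^3 - 4.71*b^2 + 5.9*b - 6.59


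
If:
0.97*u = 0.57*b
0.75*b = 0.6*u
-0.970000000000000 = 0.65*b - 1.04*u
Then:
No Solution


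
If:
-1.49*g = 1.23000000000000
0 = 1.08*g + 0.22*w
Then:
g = -0.83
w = 4.05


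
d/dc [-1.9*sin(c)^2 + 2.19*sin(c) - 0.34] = (2.19 - 3.8*sin(c))*cos(c)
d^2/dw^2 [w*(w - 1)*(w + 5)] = 6*w + 8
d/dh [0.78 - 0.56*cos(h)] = 0.56*sin(h)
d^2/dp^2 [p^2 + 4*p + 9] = 2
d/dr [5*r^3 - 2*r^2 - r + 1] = 15*r^2 - 4*r - 1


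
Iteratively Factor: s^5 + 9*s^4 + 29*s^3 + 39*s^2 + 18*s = (s + 1)*(s^4 + 8*s^3 + 21*s^2 + 18*s) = s*(s + 1)*(s^3 + 8*s^2 + 21*s + 18) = s*(s + 1)*(s + 2)*(s^2 + 6*s + 9) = s*(s + 1)*(s + 2)*(s + 3)*(s + 3)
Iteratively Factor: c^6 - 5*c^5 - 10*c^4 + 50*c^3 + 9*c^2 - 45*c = (c + 1)*(c^5 - 6*c^4 - 4*c^3 + 54*c^2 - 45*c) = (c - 3)*(c + 1)*(c^4 - 3*c^3 - 13*c^2 + 15*c) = (c - 3)*(c + 1)*(c + 3)*(c^3 - 6*c^2 + 5*c) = (c - 5)*(c - 3)*(c + 1)*(c + 3)*(c^2 - c) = (c - 5)*(c - 3)*(c - 1)*(c + 1)*(c + 3)*(c)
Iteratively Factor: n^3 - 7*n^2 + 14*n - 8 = (n - 4)*(n^2 - 3*n + 2) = (n - 4)*(n - 2)*(n - 1)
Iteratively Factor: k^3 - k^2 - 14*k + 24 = (k - 2)*(k^2 + k - 12) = (k - 2)*(k + 4)*(k - 3)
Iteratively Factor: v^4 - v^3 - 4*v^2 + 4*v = (v + 2)*(v^3 - 3*v^2 + 2*v) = v*(v + 2)*(v^2 - 3*v + 2) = v*(v - 1)*(v + 2)*(v - 2)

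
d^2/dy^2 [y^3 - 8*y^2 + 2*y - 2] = 6*y - 16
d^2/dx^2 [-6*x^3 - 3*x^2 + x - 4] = -36*x - 6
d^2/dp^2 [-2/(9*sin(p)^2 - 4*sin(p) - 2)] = 4*(-162*sin(p)^4 + 54*sin(p)^3 + 199*sin(p)^2 - 104*sin(p) + 34)/(-9*sin(p)^2 + 4*sin(p) + 2)^3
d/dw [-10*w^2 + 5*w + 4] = 5 - 20*w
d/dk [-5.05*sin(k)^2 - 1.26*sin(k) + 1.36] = -(10.1*sin(k) + 1.26)*cos(k)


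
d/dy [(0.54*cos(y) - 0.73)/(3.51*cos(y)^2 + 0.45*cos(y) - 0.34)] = (1.8954*cos(y)^2 - 5.1246*cos(y) - 0.1449)*sin(y)/(12.3201*cos(y)^4 + 3.159*cos(y)^3 - 2.1843*cos(y)^2 - 0.306*cos(y) + 0.1156)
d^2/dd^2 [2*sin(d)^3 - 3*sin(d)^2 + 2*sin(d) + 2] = -18*sin(d)^3 + 12*sin(d)^2 + 10*sin(d) - 6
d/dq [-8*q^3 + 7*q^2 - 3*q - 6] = -24*q^2 + 14*q - 3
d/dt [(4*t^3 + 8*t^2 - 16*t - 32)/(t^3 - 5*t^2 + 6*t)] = 4*(-7*t^2 - 8*t + 12)/(t^2*(t^2 - 6*t + 9))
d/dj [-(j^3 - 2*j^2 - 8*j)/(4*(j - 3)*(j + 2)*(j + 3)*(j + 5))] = (j^4 - 8*j^3 - 11*j^2 + 90*j - 180)/(4*(j^6 + 10*j^5 + 7*j^4 - 180*j^3 - 369*j^2 + 810*j + 2025))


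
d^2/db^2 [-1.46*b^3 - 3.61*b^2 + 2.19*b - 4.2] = -8.76*b - 7.22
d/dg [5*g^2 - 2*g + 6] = 10*g - 2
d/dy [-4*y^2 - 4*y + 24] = -8*y - 4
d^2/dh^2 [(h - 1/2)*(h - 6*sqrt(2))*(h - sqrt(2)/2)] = 6*h - 13*sqrt(2) - 1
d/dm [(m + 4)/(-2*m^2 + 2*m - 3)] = (2*m^2 + 16*m - 11)/(4*m^4 - 8*m^3 + 16*m^2 - 12*m + 9)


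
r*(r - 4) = r^2 - 4*r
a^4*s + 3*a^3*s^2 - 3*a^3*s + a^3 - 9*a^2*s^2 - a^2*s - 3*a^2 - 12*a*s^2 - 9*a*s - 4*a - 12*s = (a - 4)*(a + 1)*(a + 3*s)*(a*s + 1)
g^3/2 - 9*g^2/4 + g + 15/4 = (g/2 + 1/2)*(g - 3)*(g - 5/2)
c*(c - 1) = c^2 - c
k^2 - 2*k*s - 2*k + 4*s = (k - 2)*(k - 2*s)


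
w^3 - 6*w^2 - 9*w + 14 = (w - 7)*(w - 1)*(w + 2)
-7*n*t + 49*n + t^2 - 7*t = (-7*n + t)*(t - 7)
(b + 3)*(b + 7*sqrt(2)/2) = b^2 + 3*b + 7*sqrt(2)*b/2 + 21*sqrt(2)/2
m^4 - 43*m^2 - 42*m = m*(m - 7)*(m + 1)*(m + 6)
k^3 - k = k*(k - 1)*(k + 1)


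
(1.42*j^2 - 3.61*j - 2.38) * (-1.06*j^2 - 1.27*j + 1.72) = -1.5052*j^4 + 2.0232*j^3 + 9.5499*j^2 - 3.1866*j - 4.0936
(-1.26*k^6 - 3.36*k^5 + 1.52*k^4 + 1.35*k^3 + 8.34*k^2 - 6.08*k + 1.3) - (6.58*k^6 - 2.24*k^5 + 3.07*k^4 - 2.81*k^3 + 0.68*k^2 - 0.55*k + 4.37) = -7.84*k^6 - 1.12*k^5 - 1.55*k^4 + 4.16*k^3 + 7.66*k^2 - 5.53*k - 3.07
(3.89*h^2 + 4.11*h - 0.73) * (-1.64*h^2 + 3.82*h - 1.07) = -6.3796*h^4 + 8.1194*h^3 + 12.7351*h^2 - 7.1863*h + 0.7811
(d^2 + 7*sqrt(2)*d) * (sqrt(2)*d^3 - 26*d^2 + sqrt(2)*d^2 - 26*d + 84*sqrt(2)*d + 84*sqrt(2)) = sqrt(2)*d^5 - 12*d^4 + sqrt(2)*d^4 - 98*sqrt(2)*d^3 - 12*d^3 - 98*sqrt(2)*d^2 + 1176*d^2 + 1176*d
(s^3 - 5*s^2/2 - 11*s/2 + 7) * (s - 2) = s^4 - 9*s^3/2 - s^2/2 + 18*s - 14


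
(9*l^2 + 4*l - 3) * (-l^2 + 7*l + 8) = -9*l^4 + 59*l^3 + 103*l^2 + 11*l - 24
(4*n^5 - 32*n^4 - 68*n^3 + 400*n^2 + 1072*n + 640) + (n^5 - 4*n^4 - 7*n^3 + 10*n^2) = 5*n^5 - 36*n^4 - 75*n^3 + 410*n^2 + 1072*n + 640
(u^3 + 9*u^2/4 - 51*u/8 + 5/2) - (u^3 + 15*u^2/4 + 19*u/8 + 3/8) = -3*u^2/2 - 35*u/4 + 17/8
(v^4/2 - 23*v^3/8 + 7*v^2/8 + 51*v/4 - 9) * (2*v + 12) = v^5 + v^4/4 - 131*v^3/4 + 36*v^2 + 135*v - 108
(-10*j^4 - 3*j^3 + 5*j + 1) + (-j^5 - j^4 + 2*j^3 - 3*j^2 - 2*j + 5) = -j^5 - 11*j^4 - j^3 - 3*j^2 + 3*j + 6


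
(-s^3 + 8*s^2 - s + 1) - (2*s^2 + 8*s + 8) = -s^3 + 6*s^2 - 9*s - 7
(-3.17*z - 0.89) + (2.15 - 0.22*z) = 1.26 - 3.39*z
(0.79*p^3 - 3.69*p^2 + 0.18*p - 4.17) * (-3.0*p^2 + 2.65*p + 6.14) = -2.37*p^5 + 13.1635*p^4 - 5.4679*p^3 - 9.6696*p^2 - 9.9453*p - 25.6038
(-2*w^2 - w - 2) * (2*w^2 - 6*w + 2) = -4*w^4 + 10*w^3 - 2*w^2 + 10*w - 4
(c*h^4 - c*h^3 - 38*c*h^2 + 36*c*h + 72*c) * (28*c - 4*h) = 28*c^2*h^4 - 28*c^2*h^3 - 1064*c^2*h^2 + 1008*c^2*h + 2016*c^2 - 4*c*h^5 + 4*c*h^4 + 152*c*h^3 - 144*c*h^2 - 288*c*h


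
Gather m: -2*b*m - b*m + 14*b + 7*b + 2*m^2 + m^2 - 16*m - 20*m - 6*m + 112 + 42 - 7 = 21*b + 3*m^2 + m*(-3*b - 42) + 147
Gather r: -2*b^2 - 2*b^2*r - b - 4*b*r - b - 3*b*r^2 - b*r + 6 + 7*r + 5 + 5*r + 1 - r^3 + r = -2*b^2 - 3*b*r^2 - 2*b - r^3 + r*(-2*b^2 - 5*b + 13) + 12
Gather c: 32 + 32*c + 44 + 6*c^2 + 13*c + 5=6*c^2 + 45*c + 81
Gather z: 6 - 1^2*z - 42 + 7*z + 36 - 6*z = 0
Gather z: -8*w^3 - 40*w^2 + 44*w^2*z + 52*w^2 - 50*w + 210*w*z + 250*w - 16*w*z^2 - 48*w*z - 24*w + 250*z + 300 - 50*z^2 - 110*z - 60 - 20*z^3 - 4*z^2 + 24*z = -8*w^3 + 12*w^2 + 176*w - 20*z^3 + z^2*(-16*w - 54) + z*(44*w^2 + 162*w + 164) + 240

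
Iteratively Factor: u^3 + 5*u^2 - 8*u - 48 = (u + 4)*(u^2 + u - 12) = (u + 4)^2*(u - 3)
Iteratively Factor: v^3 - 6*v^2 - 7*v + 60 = (v - 4)*(v^2 - 2*v - 15) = (v - 5)*(v - 4)*(v + 3)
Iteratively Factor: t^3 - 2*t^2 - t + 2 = (t - 1)*(t^2 - t - 2) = (t - 1)*(t + 1)*(t - 2)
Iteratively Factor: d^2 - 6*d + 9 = (d - 3)*(d - 3)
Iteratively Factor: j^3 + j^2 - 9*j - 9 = (j + 3)*(j^2 - 2*j - 3) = (j - 3)*(j + 3)*(j + 1)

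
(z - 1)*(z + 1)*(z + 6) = z^3 + 6*z^2 - z - 6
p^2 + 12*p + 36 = (p + 6)^2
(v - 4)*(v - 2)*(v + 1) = v^3 - 5*v^2 + 2*v + 8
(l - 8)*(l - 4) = l^2 - 12*l + 32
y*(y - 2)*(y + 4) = y^3 + 2*y^2 - 8*y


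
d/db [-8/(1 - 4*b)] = -32/(4*b - 1)^2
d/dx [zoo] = 0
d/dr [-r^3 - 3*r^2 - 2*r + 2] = -3*r^2 - 6*r - 2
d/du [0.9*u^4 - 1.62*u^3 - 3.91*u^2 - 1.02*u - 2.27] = 3.6*u^3 - 4.86*u^2 - 7.82*u - 1.02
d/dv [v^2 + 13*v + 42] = 2*v + 13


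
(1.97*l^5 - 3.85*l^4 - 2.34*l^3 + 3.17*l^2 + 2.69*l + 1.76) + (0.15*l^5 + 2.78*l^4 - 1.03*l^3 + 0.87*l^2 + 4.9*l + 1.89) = 2.12*l^5 - 1.07*l^4 - 3.37*l^3 + 4.04*l^2 + 7.59*l + 3.65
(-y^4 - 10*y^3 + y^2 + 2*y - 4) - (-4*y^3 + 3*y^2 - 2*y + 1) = -y^4 - 6*y^3 - 2*y^2 + 4*y - 5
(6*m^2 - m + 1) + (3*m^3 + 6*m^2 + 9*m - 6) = 3*m^3 + 12*m^2 + 8*m - 5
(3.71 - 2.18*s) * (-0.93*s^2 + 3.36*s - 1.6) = 2.0274*s^3 - 10.7751*s^2 + 15.9536*s - 5.936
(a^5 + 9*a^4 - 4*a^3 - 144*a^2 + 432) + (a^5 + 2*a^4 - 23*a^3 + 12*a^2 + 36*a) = 2*a^5 + 11*a^4 - 27*a^3 - 132*a^2 + 36*a + 432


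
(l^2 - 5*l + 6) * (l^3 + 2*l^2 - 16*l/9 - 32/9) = l^5 - 3*l^4 - 52*l^3/9 + 52*l^2/3 + 64*l/9 - 64/3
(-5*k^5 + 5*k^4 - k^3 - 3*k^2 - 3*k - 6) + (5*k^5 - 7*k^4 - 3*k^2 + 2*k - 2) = -2*k^4 - k^3 - 6*k^2 - k - 8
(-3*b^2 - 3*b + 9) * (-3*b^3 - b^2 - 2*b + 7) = 9*b^5 + 12*b^4 - 18*b^3 - 24*b^2 - 39*b + 63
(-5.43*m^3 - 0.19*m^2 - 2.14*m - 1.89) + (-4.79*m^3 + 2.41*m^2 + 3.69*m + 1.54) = -10.22*m^3 + 2.22*m^2 + 1.55*m - 0.35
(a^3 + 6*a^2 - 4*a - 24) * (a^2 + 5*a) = a^5 + 11*a^4 + 26*a^3 - 44*a^2 - 120*a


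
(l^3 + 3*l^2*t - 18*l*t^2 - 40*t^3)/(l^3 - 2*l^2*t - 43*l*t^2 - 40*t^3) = (-l^2 + 2*l*t + 8*t^2)/(-l^2 + 7*l*t + 8*t^2)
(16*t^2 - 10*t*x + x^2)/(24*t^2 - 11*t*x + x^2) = (-2*t + x)/(-3*t + x)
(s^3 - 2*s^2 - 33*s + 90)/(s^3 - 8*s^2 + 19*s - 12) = (s^2 + s - 30)/(s^2 - 5*s + 4)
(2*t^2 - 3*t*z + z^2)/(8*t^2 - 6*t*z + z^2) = (-t + z)/(-4*t + z)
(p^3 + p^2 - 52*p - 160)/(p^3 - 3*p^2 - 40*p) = (p + 4)/p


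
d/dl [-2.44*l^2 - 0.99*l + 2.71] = -4.88*l - 0.99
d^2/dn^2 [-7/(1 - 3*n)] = 126/(3*n - 1)^3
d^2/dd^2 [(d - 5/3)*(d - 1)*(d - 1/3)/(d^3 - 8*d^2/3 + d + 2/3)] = 2*(-27*d^3 + 297*d^2 - 549*d + 371)/(3*(27*d^6 - 135*d^5 + 171*d^4 + 55*d^3 - 114*d^2 - 60*d - 8))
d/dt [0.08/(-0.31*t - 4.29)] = 0.0248/(0.31*t + 4.29)^2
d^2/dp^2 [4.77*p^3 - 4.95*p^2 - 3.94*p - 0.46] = 28.62*p - 9.9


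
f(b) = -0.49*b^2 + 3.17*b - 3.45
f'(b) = 3.17 - 0.98*b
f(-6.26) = -42.50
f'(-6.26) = 9.30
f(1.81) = 0.68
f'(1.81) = 1.40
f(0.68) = -1.52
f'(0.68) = 2.50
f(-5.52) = -35.88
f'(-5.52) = 8.58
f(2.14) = 1.09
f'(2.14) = 1.07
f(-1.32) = -8.49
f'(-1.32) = 4.46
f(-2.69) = -15.52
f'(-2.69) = 5.81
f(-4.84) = -30.27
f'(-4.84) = 7.91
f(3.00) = 1.65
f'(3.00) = 0.23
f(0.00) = -3.45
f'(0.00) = 3.17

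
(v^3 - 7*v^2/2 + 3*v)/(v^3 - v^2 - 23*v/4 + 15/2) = 2*v/(2*v + 5)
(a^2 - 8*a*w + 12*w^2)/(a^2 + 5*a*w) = (a^2 - 8*a*w + 12*w^2)/(a*(a + 5*w))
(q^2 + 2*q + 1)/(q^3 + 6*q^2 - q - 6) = (q + 1)/(q^2 + 5*q - 6)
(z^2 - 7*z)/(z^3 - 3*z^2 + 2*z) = (z - 7)/(z^2 - 3*z + 2)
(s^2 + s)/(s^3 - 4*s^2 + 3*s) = (s + 1)/(s^2 - 4*s + 3)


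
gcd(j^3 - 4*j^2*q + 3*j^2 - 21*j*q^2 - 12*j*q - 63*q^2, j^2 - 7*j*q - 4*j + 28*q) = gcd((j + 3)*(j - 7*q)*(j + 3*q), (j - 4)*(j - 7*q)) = -j + 7*q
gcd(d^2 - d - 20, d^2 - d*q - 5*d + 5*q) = d - 5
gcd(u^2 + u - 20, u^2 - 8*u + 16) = u - 4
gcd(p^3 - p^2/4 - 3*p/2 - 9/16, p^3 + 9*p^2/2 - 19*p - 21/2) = p + 1/2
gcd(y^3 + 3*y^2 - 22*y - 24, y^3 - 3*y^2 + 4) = y + 1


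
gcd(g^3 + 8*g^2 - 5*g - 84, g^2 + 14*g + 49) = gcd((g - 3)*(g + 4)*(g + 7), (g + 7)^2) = g + 7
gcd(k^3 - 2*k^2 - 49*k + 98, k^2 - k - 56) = k + 7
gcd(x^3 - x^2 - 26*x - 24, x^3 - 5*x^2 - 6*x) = x^2 - 5*x - 6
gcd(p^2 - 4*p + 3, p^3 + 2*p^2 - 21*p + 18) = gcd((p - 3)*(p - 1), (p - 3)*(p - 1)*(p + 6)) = p^2 - 4*p + 3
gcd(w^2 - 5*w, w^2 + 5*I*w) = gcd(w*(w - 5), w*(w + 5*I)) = w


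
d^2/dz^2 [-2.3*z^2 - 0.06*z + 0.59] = -4.60000000000000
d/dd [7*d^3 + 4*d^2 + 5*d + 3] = 21*d^2 + 8*d + 5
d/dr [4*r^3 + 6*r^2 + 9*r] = 12*r^2 + 12*r + 9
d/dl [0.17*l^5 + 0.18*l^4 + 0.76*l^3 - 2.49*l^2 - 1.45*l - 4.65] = 0.85*l^4 + 0.72*l^3 + 2.28*l^2 - 4.98*l - 1.45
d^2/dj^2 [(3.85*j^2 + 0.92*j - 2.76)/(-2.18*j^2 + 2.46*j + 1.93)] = (-50.037976*j^3 - 18.491196*j^2 - 112.032816*j + 36.683902)/(10.360232*j^6 - 35.072712*j^5 + 12.061068*j^4 + 47.214288*j^3 - 10.677918*j^2 - 27.489762*j - 7.189057)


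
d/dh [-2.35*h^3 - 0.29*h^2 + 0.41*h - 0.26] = -7.05*h^2 - 0.58*h + 0.41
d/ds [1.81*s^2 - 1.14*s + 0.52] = 3.62*s - 1.14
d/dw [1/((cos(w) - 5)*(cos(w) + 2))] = (2*cos(w) - 3)*sin(w)/((cos(w) - 5)^2*(cos(w) + 2)^2)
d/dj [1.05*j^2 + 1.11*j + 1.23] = 2.1*j + 1.11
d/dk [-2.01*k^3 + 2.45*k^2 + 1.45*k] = -6.03*k^2 + 4.9*k + 1.45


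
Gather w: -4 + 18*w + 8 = 18*w + 4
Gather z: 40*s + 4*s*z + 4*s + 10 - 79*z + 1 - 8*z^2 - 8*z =44*s - 8*z^2 + z*(4*s - 87) + 11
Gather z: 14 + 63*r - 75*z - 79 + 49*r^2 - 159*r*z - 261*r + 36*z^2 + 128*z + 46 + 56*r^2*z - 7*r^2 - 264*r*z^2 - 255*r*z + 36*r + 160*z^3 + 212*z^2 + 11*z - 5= 42*r^2 - 162*r + 160*z^3 + z^2*(248 - 264*r) + z*(56*r^2 - 414*r + 64) - 24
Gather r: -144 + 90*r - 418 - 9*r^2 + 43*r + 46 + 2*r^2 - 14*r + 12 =-7*r^2 + 119*r - 504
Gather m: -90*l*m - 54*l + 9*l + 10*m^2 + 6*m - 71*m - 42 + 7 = -45*l + 10*m^2 + m*(-90*l - 65) - 35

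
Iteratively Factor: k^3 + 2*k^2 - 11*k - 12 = (k - 3)*(k^2 + 5*k + 4) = (k - 3)*(k + 4)*(k + 1)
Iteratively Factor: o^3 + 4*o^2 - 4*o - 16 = (o + 2)*(o^2 + 2*o - 8) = (o - 2)*(o + 2)*(o + 4)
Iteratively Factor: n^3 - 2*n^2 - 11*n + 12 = (n + 3)*(n^2 - 5*n + 4) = (n - 4)*(n + 3)*(n - 1)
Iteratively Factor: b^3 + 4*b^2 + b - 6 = (b + 3)*(b^2 + b - 2) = (b - 1)*(b + 3)*(b + 2)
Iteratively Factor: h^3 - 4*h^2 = (h - 4)*(h^2) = h*(h - 4)*(h)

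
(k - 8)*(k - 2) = k^2 - 10*k + 16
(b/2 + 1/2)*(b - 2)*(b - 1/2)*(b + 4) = b^4/2 + 5*b^3/4 - 15*b^2/4 - 5*b/2 + 2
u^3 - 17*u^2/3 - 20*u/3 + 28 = (u - 6)*(u - 2)*(u + 7/3)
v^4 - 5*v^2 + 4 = (v - 2)*(v - 1)*(v + 1)*(v + 2)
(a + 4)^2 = a^2 + 8*a + 16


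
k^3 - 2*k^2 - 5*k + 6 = (k - 3)*(k - 1)*(k + 2)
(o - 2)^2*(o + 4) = o^3 - 12*o + 16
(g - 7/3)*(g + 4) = g^2 + 5*g/3 - 28/3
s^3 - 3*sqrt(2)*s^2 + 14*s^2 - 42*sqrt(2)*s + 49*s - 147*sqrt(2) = (s + 7)^2*(s - 3*sqrt(2))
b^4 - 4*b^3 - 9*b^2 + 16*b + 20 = (b - 5)*(b - 2)*(b + 1)*(b + 2)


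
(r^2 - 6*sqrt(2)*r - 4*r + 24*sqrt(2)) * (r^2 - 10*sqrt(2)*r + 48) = r^4 - 16*sqrt(2)*r^3 - 4*r^3 + 64*sqrt(2)*r^2 + 168*r^2 - 672*r - 288*sqrt(2)*r + 1152*sqrt(2)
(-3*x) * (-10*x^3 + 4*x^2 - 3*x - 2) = 30*x^4 - 12*x^3 + 9*x^2 + 6*x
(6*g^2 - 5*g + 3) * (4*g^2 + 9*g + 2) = 24*g^4 + 34*g^3 - 21*g^2 + 17*g + 6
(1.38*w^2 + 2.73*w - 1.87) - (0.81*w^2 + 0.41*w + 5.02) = 0.57*w^2 + 2.32*w - 6.89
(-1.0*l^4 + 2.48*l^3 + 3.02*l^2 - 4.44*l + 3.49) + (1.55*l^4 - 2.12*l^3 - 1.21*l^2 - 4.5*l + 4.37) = 0.55*l^4 + 0.36*l^3 + 1.81*l^2 - 8.94*l + 7.86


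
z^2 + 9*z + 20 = (z + 4)*(z + 5)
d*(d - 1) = d^2 - d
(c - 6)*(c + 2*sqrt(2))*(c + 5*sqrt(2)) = c^3 - 6*c^2 + 7*sqrt(2)*c^2 - 42*sqrt(2)*c + 20*c - 120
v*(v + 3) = v^2 + 3*v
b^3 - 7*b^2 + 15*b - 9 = (b - 3)^2*(b - 1)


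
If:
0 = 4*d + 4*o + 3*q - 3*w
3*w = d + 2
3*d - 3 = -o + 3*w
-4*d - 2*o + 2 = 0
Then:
No Solution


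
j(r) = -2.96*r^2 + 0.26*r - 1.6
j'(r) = 0.26 - 5.92*r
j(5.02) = -74.89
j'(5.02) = -29.46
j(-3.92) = -48.10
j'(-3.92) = 23.47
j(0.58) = -2.44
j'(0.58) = -3.17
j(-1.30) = -6.94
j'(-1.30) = 7.96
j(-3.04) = -29.75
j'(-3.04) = 18.26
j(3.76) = -42.47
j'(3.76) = -22.00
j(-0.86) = -4.01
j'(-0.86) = 5.35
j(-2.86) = -26.56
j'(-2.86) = 17.19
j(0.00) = -1.60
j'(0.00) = 0.26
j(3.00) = -27.46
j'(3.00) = -17.50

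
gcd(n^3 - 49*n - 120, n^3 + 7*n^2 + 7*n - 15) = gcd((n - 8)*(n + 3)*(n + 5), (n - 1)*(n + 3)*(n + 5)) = n^2 + 8*n + 15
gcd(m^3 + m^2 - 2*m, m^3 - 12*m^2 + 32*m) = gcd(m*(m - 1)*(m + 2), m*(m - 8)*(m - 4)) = m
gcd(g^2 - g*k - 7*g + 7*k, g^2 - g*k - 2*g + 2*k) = g - k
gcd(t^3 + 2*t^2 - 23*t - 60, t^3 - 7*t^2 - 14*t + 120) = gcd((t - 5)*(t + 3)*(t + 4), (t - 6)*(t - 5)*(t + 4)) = t^2 - t - 20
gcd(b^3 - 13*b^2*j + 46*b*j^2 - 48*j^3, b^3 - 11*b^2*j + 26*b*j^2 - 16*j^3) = b^2 - 10*b*j + 16*j^2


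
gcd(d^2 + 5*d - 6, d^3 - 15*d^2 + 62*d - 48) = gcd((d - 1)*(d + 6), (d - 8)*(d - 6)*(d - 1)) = d - 1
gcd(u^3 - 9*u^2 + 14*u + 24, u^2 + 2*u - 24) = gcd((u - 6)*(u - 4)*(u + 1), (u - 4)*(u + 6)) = u - 4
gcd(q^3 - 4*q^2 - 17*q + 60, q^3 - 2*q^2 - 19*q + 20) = q^2 - q - 20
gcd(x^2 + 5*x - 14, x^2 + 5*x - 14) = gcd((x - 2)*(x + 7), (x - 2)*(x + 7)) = x^2 + 5*x - 14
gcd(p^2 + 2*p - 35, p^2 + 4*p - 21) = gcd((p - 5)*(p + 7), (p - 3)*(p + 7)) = p + 7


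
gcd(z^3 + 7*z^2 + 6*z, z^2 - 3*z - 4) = z + 1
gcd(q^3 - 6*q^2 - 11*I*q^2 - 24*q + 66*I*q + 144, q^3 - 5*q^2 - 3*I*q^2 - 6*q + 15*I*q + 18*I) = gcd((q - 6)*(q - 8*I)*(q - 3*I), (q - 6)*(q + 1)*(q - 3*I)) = q^2 + q*(-6 - 3*I) + 18*I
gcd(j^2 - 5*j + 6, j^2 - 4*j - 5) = 1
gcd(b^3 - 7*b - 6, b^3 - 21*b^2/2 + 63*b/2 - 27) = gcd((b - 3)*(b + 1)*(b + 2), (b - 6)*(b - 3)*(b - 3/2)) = b - 3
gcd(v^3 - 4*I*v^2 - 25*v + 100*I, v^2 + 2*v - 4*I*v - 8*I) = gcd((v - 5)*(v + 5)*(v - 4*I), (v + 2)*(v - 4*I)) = v - 4*I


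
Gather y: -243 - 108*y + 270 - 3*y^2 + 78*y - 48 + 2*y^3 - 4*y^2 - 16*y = 2*y^3 - 7*y^2 - 46*y - 21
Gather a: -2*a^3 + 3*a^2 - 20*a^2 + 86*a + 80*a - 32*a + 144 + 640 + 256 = -2*a^3 - 17*a^2 + 134*a + 1040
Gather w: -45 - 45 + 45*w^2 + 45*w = 45*w^2 + 45*w - 90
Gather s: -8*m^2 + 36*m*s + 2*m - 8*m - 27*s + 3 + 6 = -8*m^2 - 6*m + s*(36*m - 27) + 9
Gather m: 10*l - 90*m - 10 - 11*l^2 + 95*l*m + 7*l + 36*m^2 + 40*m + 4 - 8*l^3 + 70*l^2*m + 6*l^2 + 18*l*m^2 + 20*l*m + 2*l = -8*l^3 - 5*l^2 + 19*l + m^2*(18*l + 36) + m*(70*l^2 + 115*l - 50) - 6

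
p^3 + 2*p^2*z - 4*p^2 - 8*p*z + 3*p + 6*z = (p - 3)*(p - 1)*(p + 2*z)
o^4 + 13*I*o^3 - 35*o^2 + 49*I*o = o*(o - I)*(o + 7*I)^2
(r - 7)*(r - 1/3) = r^2 - 22*r/3 + 7/3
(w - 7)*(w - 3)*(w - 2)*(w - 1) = w^4 - 13*w^3 + 53*w^2 - 83*w + 42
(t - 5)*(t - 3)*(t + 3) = t^3 - 5*t^2 - 9*t + 45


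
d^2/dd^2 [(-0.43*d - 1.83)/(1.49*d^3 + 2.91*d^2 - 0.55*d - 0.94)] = (-5.727858*d^5 - 59.940018*d^4 - 134.942488*d^3 - 91.208724*d^2 - 4.86243*d - 10.674094)/(3.307949*d^9 + 19.381473*d^8 + 34.189242*d^7 + 4.073019*d^6 - 37.074666*d^5 - 16.617237*d^4 + 12.810137*d^3 + 6.860778*d^2 - 1.45794*d - 0.830584)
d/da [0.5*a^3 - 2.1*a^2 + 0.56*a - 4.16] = 1.5*a^2 - 4.2*a + 0.56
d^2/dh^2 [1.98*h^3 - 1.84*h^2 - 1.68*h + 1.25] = 11.88*h - 3.68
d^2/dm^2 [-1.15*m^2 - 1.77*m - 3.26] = -2.30000000000000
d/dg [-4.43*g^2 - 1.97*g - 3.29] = -8.86*g - 1.97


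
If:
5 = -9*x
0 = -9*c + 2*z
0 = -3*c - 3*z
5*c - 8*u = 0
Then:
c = 0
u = 0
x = -5/9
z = 0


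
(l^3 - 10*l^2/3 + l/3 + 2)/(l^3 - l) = (l^2 - 7*l/3 - 2)/(l*(l + 1))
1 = 1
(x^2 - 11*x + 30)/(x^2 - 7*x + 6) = (x - 5)/(x - 1)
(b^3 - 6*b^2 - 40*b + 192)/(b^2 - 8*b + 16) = (b^2 - 2*b - 48)/(b - 4)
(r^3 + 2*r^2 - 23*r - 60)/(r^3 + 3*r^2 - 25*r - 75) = (r + 4)/(r + 5)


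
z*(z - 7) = z^2 - 7*z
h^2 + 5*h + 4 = (h + 1)*(h + 4)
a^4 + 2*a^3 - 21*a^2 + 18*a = a*(a - 3)*(a - 1)*(a + 6)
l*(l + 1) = l^2 + l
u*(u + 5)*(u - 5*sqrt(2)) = u^3 - 5*sqrt(2)*u^2 + 5*u^2 - 25*sqrt(2)*u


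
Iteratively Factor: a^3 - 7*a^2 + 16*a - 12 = (a - 2)*(a^2 - 5*a + 6) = (a - 3)*(a - 2)*(a - 2)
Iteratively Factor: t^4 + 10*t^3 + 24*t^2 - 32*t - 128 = (t + 4)*(t^3 + 6*t^2 - 32) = (t - 2)*(t + 4)*(t^2 + 8*t + 16) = (t - 2)*(t + 4)^2*(t + 4)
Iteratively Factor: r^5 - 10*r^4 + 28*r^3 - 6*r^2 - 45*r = (r - 3)*(r^4 - 7*r^3 + 7*r^2 + 15*r) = (r - 5)*(r - 3)*(r^3 - 2*r^2 - 3*r) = r*(r - 5)*(r - 3)*(r^2 - 2*r - 3) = r*(r - 5)*(r - 3)^2*(r + 1)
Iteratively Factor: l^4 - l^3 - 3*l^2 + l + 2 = (l - 2)*(l^3 + l^2 - l - 1) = (l - 2)*(l + 1)*(l^2 - 1) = (l - 2)*(l + 1)^2*(l - 1)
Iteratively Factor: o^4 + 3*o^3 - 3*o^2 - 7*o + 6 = (o - 1)*(o^3 + 4*o^2 + o - 6) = (o - 1)*(o + 2)*(o^2 + 2*o - 3) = (o - 1)^2*(o + 2)*(o + 3)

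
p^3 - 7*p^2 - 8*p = p*(p - 8)*(p + 1)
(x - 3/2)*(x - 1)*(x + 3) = x^3 + x^2/2 - 6*x + 9/2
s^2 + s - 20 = (s - 4)*(s + 5)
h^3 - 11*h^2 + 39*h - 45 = (h - 5)*(h - 3)^2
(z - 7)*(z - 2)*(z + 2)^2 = z^4 - 5*z^3 - 18*z^2 + 20*z + 56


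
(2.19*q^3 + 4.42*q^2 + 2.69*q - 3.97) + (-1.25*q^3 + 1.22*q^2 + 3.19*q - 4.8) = 0.94*q^3 + 5.64*q^2 + 5.88*q - 8.77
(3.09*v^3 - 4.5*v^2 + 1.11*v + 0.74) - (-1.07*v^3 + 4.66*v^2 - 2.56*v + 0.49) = 4.16*v^3 - 9.16*v^2 + 3.67*v + 0.25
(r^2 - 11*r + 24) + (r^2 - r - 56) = 2*r^2 - 12*r - 32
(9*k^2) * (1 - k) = -9*k^3 + 9*k^2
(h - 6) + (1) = h - 5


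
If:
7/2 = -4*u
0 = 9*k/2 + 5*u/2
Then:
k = 35/72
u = -7/8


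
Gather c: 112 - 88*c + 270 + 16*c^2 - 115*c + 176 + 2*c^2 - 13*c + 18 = 18*c^2 - 216*c + 576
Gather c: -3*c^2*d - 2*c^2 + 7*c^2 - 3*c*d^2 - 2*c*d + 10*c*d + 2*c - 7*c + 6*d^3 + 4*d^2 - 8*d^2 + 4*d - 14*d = c^2*(5 - 3*d) + c*(-3*d^2 + 8*d - 5) + 6*d^3 - 4*d^2 - 10*d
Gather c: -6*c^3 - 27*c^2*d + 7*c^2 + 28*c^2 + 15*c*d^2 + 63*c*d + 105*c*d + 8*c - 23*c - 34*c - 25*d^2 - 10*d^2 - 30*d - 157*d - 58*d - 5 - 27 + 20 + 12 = -6*c^3 + c^2*(35 - 27*d) + c*(15*d^2 + 168*d - 49) - 35*d^2 - 245*d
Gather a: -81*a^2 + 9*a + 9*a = -81*a^2 + 18*a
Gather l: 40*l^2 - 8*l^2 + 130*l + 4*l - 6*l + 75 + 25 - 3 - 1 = 32*l^2 + 128*l + 96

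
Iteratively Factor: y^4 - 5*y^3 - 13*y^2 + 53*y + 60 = (y - 4)*(y^3 - y^2 - 17*y - 15) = (y - 4)*(y + 1)*(y^2 - 2*y - 15) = (y - 4)*(y + 1)*(y + 3)*(y - 5)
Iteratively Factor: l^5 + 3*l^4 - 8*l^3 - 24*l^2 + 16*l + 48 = (l + 2)*(l^4 + l^3 - 10*l^2 - 4*l + 24) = (l + 2)^2*(l^3 - l^2 - 8*l + 12) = (l + 2)^2*(l + 3)*(l^2 - 4*l + 4) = (l - 2)*(l + 2)^2*(l + 3)*(l - 2)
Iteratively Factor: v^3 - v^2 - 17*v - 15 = (v + 3)*(v^2 - 4*v - 5) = (v - 5)*(v + 3)*(v + 1)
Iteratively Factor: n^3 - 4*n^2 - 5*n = (n - 5)*(n^2 + n) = n*(n - 5)*(n + 1)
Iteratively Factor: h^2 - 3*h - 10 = (h + 2)*(h - 5)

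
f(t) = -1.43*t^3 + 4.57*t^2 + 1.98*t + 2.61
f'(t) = -4.29*t^2 + 9.14*t + 1.98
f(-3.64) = 124.92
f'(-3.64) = -88.13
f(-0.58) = 3.28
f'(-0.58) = -4.76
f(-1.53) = 15.40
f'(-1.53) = -22.05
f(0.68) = 5.62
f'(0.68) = 6.21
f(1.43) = 10.60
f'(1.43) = 6.28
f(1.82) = 12.73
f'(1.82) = 4.40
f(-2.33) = 40.90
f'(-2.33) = -42.61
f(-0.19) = 2.41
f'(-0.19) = 0.09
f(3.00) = 11.07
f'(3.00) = -9.21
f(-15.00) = 5827.41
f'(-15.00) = -1100.37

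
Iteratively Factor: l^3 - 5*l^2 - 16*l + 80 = (l - 4)*(l^2 - l - 20) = (l - 4)*(l + 4)*(l - 5)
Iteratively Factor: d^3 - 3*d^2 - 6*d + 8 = (d - 1)*(d^2 - 2*d - 8) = (d - 1)*(d + 2)*(d - 4)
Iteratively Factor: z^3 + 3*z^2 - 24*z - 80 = (z - 5)*(z^2 + 8*z + 16) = (z - 5)*(z + 4)*(z + 4)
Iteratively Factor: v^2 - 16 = (v - 4)*(v + 4)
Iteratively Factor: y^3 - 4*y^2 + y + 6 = (y + 1)*(y^2 - 5*y + 6) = (y - 2)*(y + 1)*(y - 3)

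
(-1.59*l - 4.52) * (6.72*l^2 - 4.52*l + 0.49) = -10.6848*l^3 - 23.1876*l^2 + 19.6513*l - 2.2148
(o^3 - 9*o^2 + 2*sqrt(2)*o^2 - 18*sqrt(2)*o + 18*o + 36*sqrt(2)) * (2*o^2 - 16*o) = 2*o^5 - 34*o^4 + 4*sqrt(2)*o^4 - 68*sqrt(2)*o^3 + 180*o^3 - 288*o^2 + 360*sqrt(2)*o^2 - 576*sqrt(2)*o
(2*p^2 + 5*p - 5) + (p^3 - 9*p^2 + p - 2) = p^3 - 7*p^2 + 6*p - 7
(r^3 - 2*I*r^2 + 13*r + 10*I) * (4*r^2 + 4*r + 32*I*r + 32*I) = 4*r^5 + 4*r^4 + 24*I*r^4 + 116*r^3 + 24*I*r^3 + 116*r^2 + 456*I*r^2 - 320*r + 456*I*r - 320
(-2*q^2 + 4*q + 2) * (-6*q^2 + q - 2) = 12*q^4 - 26*q^3 - 4*q^2 - 6*q - 4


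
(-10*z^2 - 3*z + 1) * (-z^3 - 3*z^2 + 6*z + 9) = 10*z^5 + 33*z^4 - 52*z^3 - 111*z^2 - 21*z + 9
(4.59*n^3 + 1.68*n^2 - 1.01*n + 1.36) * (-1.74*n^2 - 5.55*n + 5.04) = -7.9866*n^5 - 28.3977*n^4 + 15.567*n^3 + 11.7063*n^2 - 12.6384*n + 6.8544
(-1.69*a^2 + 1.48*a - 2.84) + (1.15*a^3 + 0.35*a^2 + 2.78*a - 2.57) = 1.15*a^3 - 1.34*a^2 + 4.26*a - 5.41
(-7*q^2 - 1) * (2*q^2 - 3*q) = -14*q^4 + 21*q^3 - 2*q^2 + 3*q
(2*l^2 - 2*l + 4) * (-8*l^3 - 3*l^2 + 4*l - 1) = -16*l^5 + 10*l^4 - 18*l^3 - 22*l^2 + 18*l - 4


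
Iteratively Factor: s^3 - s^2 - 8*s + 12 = (s - 2)*(s^2 + s - 6) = (s - 2)^2*(s + 3)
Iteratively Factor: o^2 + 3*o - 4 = (o - 1)*(o + 4)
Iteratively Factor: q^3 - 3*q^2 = (q - 3)*(q^2) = q*(q - 3)*(q)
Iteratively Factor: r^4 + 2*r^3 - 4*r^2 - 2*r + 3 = (r + 3)*(r^3 - r^2 - r + 1) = (r - 1)*(r + 3)*(r^2 - 1) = (r - 1)^2*(r + 3)*(r + 1)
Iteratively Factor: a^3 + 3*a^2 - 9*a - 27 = (a + 3)*(a^2 - 9) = (a - 3)*(a + 3)*(a + 3)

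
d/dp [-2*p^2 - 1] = -4*p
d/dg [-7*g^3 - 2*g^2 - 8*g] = -21*g^2 - 4*g - 8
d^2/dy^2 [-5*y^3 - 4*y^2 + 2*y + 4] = -30*y - 8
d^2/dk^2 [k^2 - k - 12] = 2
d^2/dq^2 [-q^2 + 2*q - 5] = -2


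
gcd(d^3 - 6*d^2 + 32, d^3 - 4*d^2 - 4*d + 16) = d^2 - 2*d - 8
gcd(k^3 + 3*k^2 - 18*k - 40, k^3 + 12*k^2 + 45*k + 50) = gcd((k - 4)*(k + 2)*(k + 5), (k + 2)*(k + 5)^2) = k^2 + 7*k + 10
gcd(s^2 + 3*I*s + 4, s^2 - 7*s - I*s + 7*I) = s - I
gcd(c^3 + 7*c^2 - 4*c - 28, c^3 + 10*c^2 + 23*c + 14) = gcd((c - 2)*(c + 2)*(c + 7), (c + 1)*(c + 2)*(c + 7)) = c^2 + 9*c + 14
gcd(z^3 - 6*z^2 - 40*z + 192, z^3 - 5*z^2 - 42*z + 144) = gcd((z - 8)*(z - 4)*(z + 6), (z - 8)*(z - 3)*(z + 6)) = z^2 - 2*z - 48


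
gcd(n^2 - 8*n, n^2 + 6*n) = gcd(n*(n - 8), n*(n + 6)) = n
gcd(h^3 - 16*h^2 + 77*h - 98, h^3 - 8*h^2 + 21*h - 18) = h - 2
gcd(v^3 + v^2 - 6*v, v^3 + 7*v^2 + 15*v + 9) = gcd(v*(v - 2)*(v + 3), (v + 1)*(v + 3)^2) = v + 3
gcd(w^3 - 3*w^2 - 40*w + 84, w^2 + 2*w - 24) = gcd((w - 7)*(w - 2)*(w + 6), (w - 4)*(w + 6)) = w + 6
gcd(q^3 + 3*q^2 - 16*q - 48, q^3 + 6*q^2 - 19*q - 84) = q^2 - q - 12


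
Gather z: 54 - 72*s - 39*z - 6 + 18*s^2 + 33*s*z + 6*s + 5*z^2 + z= 18*s^2 - 66*s + 5*z^2 + z*(33*s - 38) + 48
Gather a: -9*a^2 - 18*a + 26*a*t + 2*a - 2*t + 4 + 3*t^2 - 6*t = -9*a^2 + a*(26*t - 16) + 3*t^2 - 8*t + 4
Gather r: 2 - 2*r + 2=4 - 2*r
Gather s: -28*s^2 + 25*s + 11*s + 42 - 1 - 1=-28*s^2 + 36*s + 40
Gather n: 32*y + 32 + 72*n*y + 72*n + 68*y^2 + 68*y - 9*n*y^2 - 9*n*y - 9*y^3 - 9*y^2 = n*(-9*y^2 + 63*y + 72) - 9*y^3 + 59*y^2 + 100*y + 32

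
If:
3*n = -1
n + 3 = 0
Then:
No Solution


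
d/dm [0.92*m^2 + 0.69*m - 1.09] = 1.84*m + 0.69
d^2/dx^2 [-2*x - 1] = 0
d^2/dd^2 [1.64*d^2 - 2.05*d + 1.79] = 3.28000000000000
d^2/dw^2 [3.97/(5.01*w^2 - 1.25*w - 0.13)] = (199.294794*w^2 - 49.72425*w - 3.97*(10.02*w - 1.25)*(20.04*w - 2.5) - 5.171322)/(-5.01*w^2 + 1.25*w + 0.13)^3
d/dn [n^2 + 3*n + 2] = 2*n + 3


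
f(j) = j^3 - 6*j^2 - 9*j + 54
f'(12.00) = 279.00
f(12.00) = 810.00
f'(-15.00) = 846.00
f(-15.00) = -4536.00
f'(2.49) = -20.28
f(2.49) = 9.83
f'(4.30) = -5.13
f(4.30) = -16.13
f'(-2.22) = 32.43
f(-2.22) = 33.47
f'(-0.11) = -7.64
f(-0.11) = 54.92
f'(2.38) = -20.57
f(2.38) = 12.07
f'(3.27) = -16.16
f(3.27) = -4.62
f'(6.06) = 28.45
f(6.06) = 1.66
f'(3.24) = -16.39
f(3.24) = -4.13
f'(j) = 3*j^2 - 12*j - 9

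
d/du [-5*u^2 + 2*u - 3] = 2 - 10*u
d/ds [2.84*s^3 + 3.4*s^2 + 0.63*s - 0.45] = 8.52*s^2 + 6.8*s + 0.63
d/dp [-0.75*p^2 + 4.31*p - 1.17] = 4.31 - 1.5*p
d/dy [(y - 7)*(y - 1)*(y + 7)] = 3*y^2 - 2*y - 49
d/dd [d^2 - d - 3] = 2*d - 1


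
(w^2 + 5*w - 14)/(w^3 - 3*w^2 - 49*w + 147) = (w - 2)/(w^2 - 10*w + 21)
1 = 1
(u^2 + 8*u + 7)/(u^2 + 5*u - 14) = (u + 1)/(u - 2)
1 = 1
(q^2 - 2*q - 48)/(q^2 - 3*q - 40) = (q + 6)/(q + 5)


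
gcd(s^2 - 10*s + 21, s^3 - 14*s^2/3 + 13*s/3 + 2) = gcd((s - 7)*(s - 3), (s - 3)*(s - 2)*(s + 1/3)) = s - 3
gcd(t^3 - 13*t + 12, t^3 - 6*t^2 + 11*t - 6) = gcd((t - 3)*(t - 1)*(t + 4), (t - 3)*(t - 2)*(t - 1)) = t^2 - 4*t + 3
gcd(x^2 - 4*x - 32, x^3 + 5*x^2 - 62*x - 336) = x - 8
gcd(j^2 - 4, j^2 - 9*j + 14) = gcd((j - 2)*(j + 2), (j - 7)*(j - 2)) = j - 2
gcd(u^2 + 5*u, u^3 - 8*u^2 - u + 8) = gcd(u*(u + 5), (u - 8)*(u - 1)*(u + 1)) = 1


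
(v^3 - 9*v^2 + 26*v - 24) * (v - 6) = v^4 - 15*v^3 + 80*v^2 - 180*v + 144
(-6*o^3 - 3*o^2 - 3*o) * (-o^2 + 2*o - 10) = 6*o^5 - 9*o^4 + 57*o^3 + 24*o^2 + 30*o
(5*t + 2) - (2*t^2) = -2*t^2 + 5*t + 2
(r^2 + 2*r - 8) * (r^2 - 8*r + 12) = r^4 - 6*r^3 - 12*r^2 + 88*r - 96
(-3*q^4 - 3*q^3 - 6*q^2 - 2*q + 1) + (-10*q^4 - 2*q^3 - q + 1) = -13*q^4 - 5*q^3 - 6*q^2 - 3*q + 2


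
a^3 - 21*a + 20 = (a - 4)*(a - 1)*(a + 5)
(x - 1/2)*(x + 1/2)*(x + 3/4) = x^3 + 3*x^2/4 - x/4 - 3/16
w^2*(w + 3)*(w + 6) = w^4 + 9*w^3 + 18*w^2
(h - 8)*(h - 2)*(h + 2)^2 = h^4 - 6*h^3 - 20*h^2 + 24*h + 64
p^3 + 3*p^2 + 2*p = p*(p + 1)*(p + 2)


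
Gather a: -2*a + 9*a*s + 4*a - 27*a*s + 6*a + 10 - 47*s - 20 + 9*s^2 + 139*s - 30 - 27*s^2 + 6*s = a*(8 - 18*s) - 18*s^2 + 98*s - 40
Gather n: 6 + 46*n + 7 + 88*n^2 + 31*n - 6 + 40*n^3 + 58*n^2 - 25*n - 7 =40*n^3 + 146*n^2 + 52*n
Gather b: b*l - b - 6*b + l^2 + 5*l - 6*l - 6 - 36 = b*(l - 7) + l^2 - l - 42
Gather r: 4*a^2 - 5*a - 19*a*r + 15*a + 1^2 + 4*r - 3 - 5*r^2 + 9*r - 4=4*a^2 + 10*a - 5*r^2 + r*(13 - 19*a) - 6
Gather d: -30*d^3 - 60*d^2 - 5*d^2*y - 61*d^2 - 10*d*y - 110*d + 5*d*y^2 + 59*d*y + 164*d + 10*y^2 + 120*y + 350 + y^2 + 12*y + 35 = -30*d^3 + d^2*(-5*y - 121) + d*(5*y^2 + 49*y + 54) + 11*y^2 + 132*y + 385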